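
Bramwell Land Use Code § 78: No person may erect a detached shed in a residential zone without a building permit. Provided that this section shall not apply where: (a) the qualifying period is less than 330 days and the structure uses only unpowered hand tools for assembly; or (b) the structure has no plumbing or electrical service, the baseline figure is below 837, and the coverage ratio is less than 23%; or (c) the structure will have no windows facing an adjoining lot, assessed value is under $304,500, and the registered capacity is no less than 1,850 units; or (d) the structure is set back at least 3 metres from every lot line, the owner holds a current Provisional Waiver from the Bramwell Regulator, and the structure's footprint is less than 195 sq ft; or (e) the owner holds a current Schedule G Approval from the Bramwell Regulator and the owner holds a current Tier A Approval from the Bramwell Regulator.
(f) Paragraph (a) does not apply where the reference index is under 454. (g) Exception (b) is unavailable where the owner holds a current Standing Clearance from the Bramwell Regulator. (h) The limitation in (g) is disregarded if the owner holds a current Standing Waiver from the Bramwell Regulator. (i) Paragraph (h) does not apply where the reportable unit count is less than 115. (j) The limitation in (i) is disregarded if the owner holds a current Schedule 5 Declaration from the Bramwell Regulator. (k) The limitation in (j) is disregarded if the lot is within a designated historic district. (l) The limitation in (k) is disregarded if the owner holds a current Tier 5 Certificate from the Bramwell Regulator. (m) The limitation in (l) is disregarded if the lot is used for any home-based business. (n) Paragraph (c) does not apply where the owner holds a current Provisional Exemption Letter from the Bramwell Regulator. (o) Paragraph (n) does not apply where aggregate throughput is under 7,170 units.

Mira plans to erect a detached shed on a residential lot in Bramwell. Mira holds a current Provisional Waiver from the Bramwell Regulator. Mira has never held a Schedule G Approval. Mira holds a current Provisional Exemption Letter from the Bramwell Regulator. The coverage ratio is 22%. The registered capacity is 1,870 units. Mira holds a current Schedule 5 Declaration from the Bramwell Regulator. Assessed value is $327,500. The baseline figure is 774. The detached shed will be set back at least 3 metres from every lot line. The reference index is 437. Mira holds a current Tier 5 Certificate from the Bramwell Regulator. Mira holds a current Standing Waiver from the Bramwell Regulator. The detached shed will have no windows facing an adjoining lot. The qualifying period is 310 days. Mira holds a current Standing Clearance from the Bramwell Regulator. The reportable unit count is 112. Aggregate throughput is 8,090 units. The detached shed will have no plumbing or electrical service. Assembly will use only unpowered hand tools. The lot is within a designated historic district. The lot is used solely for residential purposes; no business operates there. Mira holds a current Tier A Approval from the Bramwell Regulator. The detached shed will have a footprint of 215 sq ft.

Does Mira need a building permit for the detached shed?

No — exception (b) applies; Mira does not need a building permit.

Exception (a)'s conditions are all satisfied: the qualifying period is 310 days, less than the 330 days limit; assembly uses only hand tools. However, paragraph (f) must be considered: (f) operates — the reference index is 437, under the 454 limit. So (a) is unavailable.
Exception (b) is satisfied on its face — there is no plumbing or electrical service; the baseline figure is 774, below the 837 limit; the coverage ratio is 22%, less than the 23% limit. As to paragraphs (g)–(m): (g) would limit (b) — a current Standing Clearance is held — but (h) sets (g) aside: (h) operates against (g): a current Standing Waiver is held. (i) would limit (h) — the reportable unit count is 112, less than the 115 limit — but (j) sets (i) aside: (j) operates — a current Schedule 5 Declaration is held. (k) would limit (j) — the lot is in a historic district — but (l) sets (k) aside: (l) operates against (k): a current Tier 5 Certificate is held. (m) does not operate here (the lot is solely residential), so (l) stands. (b) remains available.
Exception (c) does not apply: assessed value is $327,500, not under $304,500.
Exception (d) fails — the structure's footprint is 215 sq ft, not less than 195 sq ft.
Exception (e) does not apply: no current Schedule G Approval is held.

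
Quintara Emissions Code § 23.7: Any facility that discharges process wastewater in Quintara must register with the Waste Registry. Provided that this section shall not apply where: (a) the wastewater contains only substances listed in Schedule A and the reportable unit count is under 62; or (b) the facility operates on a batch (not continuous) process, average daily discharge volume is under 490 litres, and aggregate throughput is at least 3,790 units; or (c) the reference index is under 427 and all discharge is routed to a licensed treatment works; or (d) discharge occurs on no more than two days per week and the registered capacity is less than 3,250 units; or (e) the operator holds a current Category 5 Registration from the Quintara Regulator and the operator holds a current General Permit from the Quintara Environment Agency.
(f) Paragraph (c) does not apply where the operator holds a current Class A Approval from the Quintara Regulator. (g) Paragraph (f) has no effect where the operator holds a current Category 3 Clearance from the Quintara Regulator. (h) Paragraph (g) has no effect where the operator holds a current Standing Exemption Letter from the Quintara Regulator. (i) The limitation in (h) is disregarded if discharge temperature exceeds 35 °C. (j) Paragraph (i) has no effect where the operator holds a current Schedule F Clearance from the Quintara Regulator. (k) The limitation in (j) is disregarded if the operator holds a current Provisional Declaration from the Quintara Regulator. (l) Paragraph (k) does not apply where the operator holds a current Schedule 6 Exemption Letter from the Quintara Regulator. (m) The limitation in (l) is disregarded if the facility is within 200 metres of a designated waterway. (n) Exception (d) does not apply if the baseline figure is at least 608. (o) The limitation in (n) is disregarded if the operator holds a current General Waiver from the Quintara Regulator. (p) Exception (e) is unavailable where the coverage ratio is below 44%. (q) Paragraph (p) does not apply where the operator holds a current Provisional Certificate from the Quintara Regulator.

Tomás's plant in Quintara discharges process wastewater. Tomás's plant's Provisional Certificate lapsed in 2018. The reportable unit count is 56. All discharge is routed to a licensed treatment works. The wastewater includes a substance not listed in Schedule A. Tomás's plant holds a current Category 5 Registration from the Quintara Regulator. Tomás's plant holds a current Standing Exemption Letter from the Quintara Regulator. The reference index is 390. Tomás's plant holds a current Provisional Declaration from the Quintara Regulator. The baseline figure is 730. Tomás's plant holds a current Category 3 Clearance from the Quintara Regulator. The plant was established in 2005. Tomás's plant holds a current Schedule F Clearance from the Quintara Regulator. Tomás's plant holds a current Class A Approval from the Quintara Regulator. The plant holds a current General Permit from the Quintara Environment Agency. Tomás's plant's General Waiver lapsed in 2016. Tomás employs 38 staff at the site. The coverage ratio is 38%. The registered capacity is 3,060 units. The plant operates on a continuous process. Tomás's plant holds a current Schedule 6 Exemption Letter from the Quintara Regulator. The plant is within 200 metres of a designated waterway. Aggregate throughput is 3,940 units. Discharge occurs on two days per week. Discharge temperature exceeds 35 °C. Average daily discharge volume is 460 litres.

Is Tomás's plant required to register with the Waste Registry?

Exception (a) does not apply: the wastewater includes a non-Schedule-A substance.
Exception (b) does not apply: the facility operates on a continuous process.
Exception (c): the reference index is 390, under the 427 limit; discharge is routed to a licensed treatment works — every condition holds. Applying paragraphs (f)–(m): (f) would limit (c) — a current Class A Approval is held — but (g) sets (f) aside: (g) operates against (f): a current Category 3 Clearance is held. (h) would limit (g) — a current Standing Exemption Letter is held — but (i) sets (h) aside: (i) applies — discharge temperature exceeds 35 °C. (j) would limit (i) — a current Schedule F Clearance is held — but (k) sets (j) aside: (k) is engaged — a current Provisional Declaration is held. (l) applies (a current Schedule 6 Exemption Letter is held), but is overridden by (m): (m) operates against (l): the plant is within 200 m of a designated waterway. (c) remains available.
All of (d)'s requirements are met (discharge occurs on no more than two days per week; the registered capacity is 3,060 units, less than the 3,250 units limit). But applying paragraphs (n)–(o): (n) is engaged — the baseline figure is 730, meeting the 608 threshold. (o) is inapplicable (no current General Waiver is held), so (n) stands. (d) is therefore removed.
Exception (e) is satisfied on its face — a current Category 5 Registration is held; a current General Permit is held. Turning to paragraphs (p)–(q): (p) is engaged — the coverage ratio is 38%, below the 44% limit. (q) is inapplicable (no current Provisional Certificate is held), so (p) stands. (e) is therefore removed.

No — exception (c) applies; Tomás's plant is not required to register with the Waste Registry.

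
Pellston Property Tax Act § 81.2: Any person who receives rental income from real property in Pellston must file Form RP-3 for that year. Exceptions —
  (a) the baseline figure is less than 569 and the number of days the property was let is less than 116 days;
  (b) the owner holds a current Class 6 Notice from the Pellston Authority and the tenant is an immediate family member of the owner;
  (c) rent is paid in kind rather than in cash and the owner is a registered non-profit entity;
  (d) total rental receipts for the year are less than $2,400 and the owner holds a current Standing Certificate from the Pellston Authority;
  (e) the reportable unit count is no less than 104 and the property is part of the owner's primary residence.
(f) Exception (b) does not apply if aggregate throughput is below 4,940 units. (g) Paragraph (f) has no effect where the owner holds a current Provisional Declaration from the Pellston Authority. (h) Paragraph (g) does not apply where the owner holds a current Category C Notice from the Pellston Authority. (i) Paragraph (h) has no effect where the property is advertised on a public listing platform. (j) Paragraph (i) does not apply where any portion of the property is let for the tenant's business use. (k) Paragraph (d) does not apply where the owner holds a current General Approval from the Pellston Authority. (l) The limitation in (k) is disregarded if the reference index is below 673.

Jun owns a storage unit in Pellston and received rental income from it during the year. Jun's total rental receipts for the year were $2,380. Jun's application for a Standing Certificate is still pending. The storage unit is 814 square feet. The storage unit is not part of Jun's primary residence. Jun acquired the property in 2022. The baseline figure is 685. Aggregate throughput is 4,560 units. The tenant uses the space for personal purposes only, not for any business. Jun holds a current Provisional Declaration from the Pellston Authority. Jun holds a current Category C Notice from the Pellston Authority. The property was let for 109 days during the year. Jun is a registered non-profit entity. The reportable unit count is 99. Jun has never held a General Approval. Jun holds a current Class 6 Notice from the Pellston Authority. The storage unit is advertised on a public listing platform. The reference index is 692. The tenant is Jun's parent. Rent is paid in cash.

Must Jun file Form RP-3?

No — exception (b) applies; Jun is not required to file Form RP-3.

Exception (a) requires that the baseline figure is less than 569; but the baseline figure is 685, not less than 569, so (a) is unavailable.
All of (b)'s requirements are met (a current Class 6 Notice is held; the tenant is an immediate family member). Under paragraphs (f)–(j): (f) is triggered (aggregate throughput is 4,560 units, below the 4,940 units limit), but is overridden by (g): (g) operates against (f): a current Provisional Declaration is held. (h) would limit (g) — a current Category C Notice is held — but (i) sets (h) aside: (i) operates against (h): the property is publicly advertised. (j) is not engaged (the space is used for personal purposes only), so (i) stands. (b) remains available.
Exception (c) fails — rent is paid in cash.
Exception (d) fails — there is no Standing Certificate in force.
Exception (e) fails — the reportable unit count is 99, short of 104.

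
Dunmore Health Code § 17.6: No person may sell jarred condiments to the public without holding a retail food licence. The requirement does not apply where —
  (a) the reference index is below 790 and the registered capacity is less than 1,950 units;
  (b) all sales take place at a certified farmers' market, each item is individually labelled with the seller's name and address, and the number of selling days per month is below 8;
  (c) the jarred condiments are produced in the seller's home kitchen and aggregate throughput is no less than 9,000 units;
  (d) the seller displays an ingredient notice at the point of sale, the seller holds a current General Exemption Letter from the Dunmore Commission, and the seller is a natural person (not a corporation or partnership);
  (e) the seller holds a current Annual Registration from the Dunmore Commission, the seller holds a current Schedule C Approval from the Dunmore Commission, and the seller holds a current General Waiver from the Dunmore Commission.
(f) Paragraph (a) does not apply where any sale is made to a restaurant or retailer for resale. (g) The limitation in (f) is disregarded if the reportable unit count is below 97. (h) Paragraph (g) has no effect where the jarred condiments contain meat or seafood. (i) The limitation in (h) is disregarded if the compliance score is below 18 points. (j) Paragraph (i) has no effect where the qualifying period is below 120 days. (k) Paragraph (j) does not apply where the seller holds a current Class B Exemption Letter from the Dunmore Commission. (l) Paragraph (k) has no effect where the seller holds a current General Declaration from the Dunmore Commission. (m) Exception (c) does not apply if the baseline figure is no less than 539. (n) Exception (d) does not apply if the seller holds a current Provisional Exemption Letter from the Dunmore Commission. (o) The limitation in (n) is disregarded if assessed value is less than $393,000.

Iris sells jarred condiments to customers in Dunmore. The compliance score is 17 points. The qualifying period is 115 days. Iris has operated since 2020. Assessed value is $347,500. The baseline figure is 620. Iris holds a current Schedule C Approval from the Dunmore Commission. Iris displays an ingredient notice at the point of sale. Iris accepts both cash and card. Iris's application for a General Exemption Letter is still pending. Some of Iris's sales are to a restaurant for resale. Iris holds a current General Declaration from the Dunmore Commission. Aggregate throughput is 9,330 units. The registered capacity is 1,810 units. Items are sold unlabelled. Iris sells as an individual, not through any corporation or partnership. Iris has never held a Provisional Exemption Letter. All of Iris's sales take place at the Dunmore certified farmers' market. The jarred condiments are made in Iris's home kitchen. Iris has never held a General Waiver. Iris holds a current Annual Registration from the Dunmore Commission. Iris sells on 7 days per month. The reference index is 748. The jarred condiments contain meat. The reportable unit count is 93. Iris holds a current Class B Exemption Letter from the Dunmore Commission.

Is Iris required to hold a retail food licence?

Exception (a) is satisfied on its face — the reference index is 748, below the 790 limit; the registered capacity is 1,810 units, less than the 1,950 units limit. But applying paragraphs (f)–(l): (f) applies — some sales are to a restaurant for resale. (g) operates (the reportable unit count is 93, below the 97 limit), but is itself disapplied by (h): (h) applies — the jarred condiments contain meat. (i) applies (the compliance score is 17 points, below the 18 points limit), but is displaced by (j): (j) applies — the qualifying period is 115 days, below the 120 days limit. (k) would limit (j) — a current Class B Exemption Letter is held — but (l) sets (k) aside: (l) operates against (k): a current General Declaration is held. Exception (a) does not apply.
Exception (b) requires that each item is individually labelled with the seller's name and address; but items are sold unlabelled, so (b) is unavailable.
All of (c)'s requirements are met (the jarred condiments are home-kitchen produced; aggregate throughput is 9,330 units, meeting the 9,000 units threshold). But applying paragraph (m): (m) operates — the baseline figure is 620, meeting the 539 threshold. (c) is therefore removed.
Exception (d) fails — no current General Exemption Letter is held.
Exception (e) fails — no current General Waiver is held.
No exception is made out. Iris falls within the general rule.

Yes — Iris must hold a retail food licence.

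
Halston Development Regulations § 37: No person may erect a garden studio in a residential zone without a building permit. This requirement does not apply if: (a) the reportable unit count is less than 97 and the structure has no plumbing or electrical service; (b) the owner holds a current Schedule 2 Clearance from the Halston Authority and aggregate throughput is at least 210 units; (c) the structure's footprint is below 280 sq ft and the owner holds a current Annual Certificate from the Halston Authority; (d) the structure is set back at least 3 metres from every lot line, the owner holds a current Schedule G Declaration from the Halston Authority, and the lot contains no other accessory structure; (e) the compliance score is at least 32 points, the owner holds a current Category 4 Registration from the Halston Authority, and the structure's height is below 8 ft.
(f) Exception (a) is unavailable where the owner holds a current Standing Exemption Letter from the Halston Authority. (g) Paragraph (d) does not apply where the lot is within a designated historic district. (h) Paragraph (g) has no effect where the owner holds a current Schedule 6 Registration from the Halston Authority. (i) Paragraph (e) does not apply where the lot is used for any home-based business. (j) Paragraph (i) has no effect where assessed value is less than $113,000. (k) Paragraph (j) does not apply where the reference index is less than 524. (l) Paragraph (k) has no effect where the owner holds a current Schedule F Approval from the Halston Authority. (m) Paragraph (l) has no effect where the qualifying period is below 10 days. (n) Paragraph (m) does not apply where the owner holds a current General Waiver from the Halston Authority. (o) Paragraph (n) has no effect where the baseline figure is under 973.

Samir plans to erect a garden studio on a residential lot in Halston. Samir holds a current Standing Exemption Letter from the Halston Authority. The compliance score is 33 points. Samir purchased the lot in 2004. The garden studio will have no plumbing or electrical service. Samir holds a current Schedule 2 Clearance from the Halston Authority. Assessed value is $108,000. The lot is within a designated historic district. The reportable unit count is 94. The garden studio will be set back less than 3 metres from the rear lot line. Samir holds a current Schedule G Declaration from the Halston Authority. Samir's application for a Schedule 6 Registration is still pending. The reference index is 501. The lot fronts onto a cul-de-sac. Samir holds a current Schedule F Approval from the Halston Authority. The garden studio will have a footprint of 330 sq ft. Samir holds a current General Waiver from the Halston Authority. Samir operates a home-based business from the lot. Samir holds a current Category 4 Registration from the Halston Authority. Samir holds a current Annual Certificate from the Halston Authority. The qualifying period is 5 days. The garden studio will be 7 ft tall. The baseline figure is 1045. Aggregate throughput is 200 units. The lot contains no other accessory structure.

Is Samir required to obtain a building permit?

No — exception (e) applies; Samir does not need a building permit.

Exception (a): the reportable unit count is 94, less than the 97 limit; there is no plumbing or electrical service — every condition holds. Turning to paragraph (f): (f) operates against (a): a current Standing Exemption Letter is held. Exception (a) does not apply.
Exception (b) fails — aggregate throughput is 200 units, short of 210 units.
Exception (c) fails — the structure's footprint is 330 sq ft, not below 280 sq ft.
Exception (d) requires that the structure is set back at least 3 metres from every lot line; but the rear setback is under 3 m, so (d) is unavailable.
Exception (e) is satisfied on its face — the compliance score is 33 points, meeting the 32 points threshold; a current Category 4 Registration is held; the structure's height is 7 ft, below the 8 ft limit. Considering the limiting provisions: (i) operates (a home-based business operates on the lot), but is overridden by (j): (j) operates against (i): assessed value is $108,000, less than the $113,000 limit. (k) would limit (j) — the reference index is 501, less than the 524 limit — but (l) sets (k) aside: (l) operates against (k): a current Schedule F Approval is held. (m) is triggered (the qualifying period is 5 days, below the 10 days limit), but is overridden by (n): (n) applies — a current General Waiver is held. (o), which would lift (n), is not triggered — the baseline figure is 1,045, not under 973. So (e) applies.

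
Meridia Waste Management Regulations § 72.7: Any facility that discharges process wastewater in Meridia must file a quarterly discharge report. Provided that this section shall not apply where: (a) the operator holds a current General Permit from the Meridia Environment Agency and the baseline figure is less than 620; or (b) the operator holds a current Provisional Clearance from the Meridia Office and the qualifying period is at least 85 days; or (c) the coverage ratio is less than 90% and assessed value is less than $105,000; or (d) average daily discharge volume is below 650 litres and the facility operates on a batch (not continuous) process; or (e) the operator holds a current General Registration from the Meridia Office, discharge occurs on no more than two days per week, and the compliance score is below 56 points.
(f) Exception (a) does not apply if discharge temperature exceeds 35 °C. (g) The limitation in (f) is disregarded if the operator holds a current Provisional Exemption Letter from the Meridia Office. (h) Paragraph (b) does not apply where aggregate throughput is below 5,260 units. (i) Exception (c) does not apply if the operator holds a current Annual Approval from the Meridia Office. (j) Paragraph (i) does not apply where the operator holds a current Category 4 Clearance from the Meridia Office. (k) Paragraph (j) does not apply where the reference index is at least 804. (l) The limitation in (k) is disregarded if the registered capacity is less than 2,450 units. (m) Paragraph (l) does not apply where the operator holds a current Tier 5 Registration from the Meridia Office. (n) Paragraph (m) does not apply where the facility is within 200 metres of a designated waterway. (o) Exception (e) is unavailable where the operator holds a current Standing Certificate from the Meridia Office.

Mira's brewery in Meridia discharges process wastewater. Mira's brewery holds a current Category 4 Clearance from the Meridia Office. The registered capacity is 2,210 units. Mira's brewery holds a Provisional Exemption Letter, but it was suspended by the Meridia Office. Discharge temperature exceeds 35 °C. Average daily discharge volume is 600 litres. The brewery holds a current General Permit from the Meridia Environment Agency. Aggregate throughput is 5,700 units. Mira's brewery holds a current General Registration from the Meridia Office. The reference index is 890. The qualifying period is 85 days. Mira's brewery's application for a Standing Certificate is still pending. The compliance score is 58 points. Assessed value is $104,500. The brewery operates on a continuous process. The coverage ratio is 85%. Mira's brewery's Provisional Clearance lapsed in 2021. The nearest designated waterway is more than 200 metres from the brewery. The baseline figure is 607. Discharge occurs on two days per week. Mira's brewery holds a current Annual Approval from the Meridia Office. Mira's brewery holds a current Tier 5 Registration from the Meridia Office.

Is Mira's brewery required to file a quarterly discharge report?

Yes — Mira's brewery must file a quarterly discharge report.

All of (a)'s requirements are met (a current General Permit is held; the baseline figure is 607, less than the 620 limit). Turning to paragraphs (f)–(g): (f) operates against (a): discharge temperature exceeds 35 °C. (g) is not engaged (there is no Provisional Exemption Letter in force), so (f) stands. Exception (a) does not apply.
Exception (b) does not apply: the Provisional Clearance is not current.
Exception (c) is satisfied on its face — the coverage ratio is 85%, less than the 90% limit; assessed value is $104,500, less than the $105,000 limit. But applying paragraphs (i)–(n): (i) is triggered — a current Annual Approval is held. (j) would limit (i) — a current Category 4 Clearance is held — but (k) sets (j) aside: (k) is triggered — the reference index is 890, meeting the 804 threshold. (l) would limit (k) — the registered capacity is 2,210 units, less than the 2,450 units limit — but (m) sets (l) aside: (m) is engaged — a current Tier 5 Registration is held. (n), which would lift (m), is not engaged — the brewery is more than 200 m from any designated waterway. So (c) is unavailable.
Exception (d) requires that the facility operates on a batch (not continuous) process; but the facility operates on a continuous process, so (d) is unavailable.
Exception (e) does not apply: the compliance score is 58 points, not below 56 points.
No exception is made out. Mira's brewery falls within the general rule.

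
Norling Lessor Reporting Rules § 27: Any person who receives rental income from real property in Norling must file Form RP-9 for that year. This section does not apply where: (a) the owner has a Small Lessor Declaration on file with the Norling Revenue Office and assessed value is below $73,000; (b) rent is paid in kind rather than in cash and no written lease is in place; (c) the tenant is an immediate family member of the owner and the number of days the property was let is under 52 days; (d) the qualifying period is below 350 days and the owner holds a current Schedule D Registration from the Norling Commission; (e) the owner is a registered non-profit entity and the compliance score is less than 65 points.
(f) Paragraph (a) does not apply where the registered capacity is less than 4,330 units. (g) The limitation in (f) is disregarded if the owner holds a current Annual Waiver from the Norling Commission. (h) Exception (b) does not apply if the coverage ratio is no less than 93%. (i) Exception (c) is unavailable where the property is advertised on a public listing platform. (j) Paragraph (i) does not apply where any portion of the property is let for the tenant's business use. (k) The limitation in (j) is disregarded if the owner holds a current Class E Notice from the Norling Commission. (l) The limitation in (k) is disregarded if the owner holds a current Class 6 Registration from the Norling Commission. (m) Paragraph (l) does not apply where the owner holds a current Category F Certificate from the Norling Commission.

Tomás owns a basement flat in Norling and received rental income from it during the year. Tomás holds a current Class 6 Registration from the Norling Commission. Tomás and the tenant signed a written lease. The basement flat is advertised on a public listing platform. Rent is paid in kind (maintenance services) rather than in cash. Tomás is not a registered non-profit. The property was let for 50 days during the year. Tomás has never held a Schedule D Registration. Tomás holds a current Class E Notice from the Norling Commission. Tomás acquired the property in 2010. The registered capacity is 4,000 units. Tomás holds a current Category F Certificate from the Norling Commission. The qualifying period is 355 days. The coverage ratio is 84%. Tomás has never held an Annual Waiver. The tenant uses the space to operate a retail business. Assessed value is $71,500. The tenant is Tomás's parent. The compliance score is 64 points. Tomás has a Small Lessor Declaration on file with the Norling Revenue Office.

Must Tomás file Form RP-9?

Yes — Tomás must file Form RP-9.

Exception (a) is satisfied on its face — a Small Lessor Declaration is on file; assessed value is $71,500, below the $73,000 limit. Turning to paragraphs (f)–(g): (f) operates against (a): the registered capacity is 4,000 units, less than the 4,330 units limit. (g) is inapplicable (the Annual Waiver is not current), so (f) stands. So (a) is unavailable.
Exception (b) fails — a written lease is in place.
All of (c)'s requirements are met (the tenant is an immediate family member; the number of days the property was let is 50 days, under the 52 days limit). But applying paragraphs (i)–(m): (i) is engaged — the property is publicly advertised. (j) would limit (i) — the space is let for business use — but (k) sets (j) aside: (k) operates — a current Class E Notice is held. (l) is triggered (a current Class 6 Registration is held), but is overridden by (m): (m) operates against (l): a current Category F Certificate is held. (c) is therefore removed.
Exception (d) requires that the qualifying period is below 350 days; but the qualifying period is 355 days, not below 350 days, so (d) is unavailable.
Exception (e) fails — Tomás is not a registered non-profit.
No exception is made out. Tomás falls within the general rule.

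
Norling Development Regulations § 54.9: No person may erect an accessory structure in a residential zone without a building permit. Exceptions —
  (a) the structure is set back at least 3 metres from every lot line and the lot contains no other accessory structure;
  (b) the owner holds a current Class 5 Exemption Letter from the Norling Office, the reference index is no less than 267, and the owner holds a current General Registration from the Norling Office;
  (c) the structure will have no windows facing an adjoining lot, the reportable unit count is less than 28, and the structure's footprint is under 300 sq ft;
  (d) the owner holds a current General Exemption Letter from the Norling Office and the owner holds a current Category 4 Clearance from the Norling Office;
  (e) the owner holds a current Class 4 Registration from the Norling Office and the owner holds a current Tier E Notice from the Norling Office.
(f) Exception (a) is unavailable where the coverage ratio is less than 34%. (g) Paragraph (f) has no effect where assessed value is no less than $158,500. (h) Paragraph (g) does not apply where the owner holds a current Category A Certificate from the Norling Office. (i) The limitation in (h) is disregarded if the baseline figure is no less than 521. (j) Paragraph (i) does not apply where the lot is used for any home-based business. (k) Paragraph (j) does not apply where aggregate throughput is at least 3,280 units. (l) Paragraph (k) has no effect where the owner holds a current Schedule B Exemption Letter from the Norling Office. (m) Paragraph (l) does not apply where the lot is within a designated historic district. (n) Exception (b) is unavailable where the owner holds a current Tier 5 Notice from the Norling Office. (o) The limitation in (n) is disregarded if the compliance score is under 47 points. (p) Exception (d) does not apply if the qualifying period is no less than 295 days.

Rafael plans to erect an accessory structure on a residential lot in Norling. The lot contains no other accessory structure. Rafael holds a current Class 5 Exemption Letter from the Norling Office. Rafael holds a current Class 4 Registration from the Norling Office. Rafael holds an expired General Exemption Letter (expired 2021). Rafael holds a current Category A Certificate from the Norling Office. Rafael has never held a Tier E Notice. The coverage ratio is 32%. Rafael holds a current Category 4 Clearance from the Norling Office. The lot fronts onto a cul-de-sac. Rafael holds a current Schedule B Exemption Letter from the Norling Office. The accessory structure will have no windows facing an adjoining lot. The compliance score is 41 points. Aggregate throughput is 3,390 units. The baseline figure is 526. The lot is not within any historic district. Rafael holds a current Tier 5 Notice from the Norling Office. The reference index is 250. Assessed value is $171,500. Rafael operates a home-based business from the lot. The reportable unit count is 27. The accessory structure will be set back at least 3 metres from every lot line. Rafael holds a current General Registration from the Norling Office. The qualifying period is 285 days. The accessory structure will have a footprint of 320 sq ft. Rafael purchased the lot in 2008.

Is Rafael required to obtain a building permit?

Yes — Rafael must obtain a building permit.

All of (a)'s requirements are met (the setback is at least 3 m on every side; the lot has no other accessory structure). Turning to paragraphs (f)–(m): (f) operates — the coverage ratio is 32%, less than the 34% limit. (g) is triggered (assessed value is $171,500, meeting the $158,500 threshold), but is overridden by (h): (h) applies — a current Category A Certificate is held. (i) is triggered (the baseline figure is 526, meeting the 521 threshold), but is itself disapplied by (j): (j) is triggered — a home-based business operates on the lot. (k) operates (aggregate throughput is 3,390 units, meeting the 3,280 units threshold), but is itself disapplied by (l): (l) operates against (k): a current Schedule B Exemption Letter is held. (m), which would lift (l), does not operate here — the lot is not in a historic district. So (a) is unavailable.
Exception (b) fails — the reference index is 250, short of 267.
Exception (c) requires that the structure's footprint is under 300 sq ft; but the structure's footprint is 320 sq ft, not under 300 sq ft, so (c) is unavailable.
Exception (d) requires that the owner holds a current General Exemption Letter from the Norling Office; but there is no General Exemption Letter in force, so (d) is unavailable.
Exception (e) requires that the owner holds a current Tier E Notice from the Norling Office; but there is no Tier E Notice in force, so (e) is unavailable.
No exception is made out. Rafael falls within the general rule.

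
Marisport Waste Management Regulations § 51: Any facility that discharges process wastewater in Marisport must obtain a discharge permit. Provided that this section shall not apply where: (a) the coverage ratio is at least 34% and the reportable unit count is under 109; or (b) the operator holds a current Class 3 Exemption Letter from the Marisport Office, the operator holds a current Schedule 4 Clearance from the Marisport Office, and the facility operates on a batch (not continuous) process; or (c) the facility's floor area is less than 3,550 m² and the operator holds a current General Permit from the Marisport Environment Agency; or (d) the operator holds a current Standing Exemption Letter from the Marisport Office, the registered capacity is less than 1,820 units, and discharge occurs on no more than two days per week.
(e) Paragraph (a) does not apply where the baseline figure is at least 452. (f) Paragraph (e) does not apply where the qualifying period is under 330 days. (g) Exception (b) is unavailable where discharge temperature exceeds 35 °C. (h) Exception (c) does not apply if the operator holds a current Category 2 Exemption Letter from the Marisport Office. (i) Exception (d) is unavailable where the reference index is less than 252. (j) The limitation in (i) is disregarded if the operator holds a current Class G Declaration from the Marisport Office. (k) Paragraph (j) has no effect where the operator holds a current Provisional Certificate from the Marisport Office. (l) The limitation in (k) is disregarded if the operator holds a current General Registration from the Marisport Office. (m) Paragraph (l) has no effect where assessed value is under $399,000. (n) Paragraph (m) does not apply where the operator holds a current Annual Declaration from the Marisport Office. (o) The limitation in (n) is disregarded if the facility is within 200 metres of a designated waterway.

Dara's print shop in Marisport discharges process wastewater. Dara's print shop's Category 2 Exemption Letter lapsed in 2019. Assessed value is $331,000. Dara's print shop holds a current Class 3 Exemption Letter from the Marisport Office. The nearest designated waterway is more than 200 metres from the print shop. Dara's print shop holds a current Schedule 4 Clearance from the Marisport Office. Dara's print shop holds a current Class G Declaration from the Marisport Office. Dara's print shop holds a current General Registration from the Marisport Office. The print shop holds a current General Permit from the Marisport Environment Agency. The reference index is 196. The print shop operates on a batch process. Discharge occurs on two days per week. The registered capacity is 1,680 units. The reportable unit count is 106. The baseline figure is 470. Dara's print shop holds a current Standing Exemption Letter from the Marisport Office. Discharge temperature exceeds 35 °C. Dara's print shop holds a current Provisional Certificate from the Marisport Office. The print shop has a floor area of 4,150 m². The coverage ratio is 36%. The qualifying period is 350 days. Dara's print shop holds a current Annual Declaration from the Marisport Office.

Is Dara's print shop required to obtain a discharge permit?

No — exception (d) applies; Dara's print shop is not required to obtain a discharge permit.

Exception (a) is satisfied on its face — the coverage ratio is 36%, meeting the 34% threshold; the reportable unit count is 106, under the 109 limit. Turning to paragraphs (e)–(f): (e) is triggered — the baseline figure is 470, meeting the 452 threshold. (f) is inapplicable (the qualifying period is 350 days, not under 330 days), so (e) stands. (a) is therefore removed.
Exception (b)'s conditions are all satisfied: a current Class 3 Exemption Letter is held; a current Schedule 4 Clearance is held; the facility operates on a batch process. Turning to paragraph (g): (g) operates against (b): discharge temperature exceeds 35 °C. So (b) is unavailable.
Exception (c) fails — the facility's floor area is 4,150 m², not less than 3,550 m².
All of (d)'s requirements are met (a current Standing Exemption Letter is held; the registered capacity is 1,680 units, less than the 1,820 units limit; discharge occurs on no more than two days per week). Considering the limiting provisions: (i) is engaged (the reference index is 196, less than the 252 limit), but is set aside by (j): (j) operates against (i): a current Class G Declaration is held. (k) operates (a current Provisional Certificate is held), but is itself disapplied by (l): (l) applies — a current General Registration is held. (m) would limit (l) — assessed value is $331,000, under the $399,000 limit — but (n) sets (m) aside: (n) operates against (m): a current Annual Declaration is held. (o) is inapplicable (the print shop is more than 200 m from any designated waterway), so (n) stands. So (d) applies.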